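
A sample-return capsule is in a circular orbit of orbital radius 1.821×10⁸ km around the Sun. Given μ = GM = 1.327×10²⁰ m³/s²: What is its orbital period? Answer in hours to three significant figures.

T ≈ 11800 hours

r = 1.821×10⁸ km = 1.821×10¹¹ m.
Kepler's third law: T = 2π√(r³/μ) = 2π√((1.821×10¹¹)³ / 1.327×10²⁰).
r³/μ = 4.550×10¹³ s², so T = 2π × 6.746×10⁶ = 4.238×10⁷ s.
Converting: 4.238×10⁷ s ÷ 3600 = 11770 hours.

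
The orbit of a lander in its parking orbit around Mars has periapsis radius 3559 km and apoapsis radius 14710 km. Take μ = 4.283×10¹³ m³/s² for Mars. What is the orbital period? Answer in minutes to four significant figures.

T ≈ 441.8 minutes

Semi-major axis a = (r_p + r_a)/2 = (3559.0 + 14710)/2 = 9134.5 km = 9.134×10⁶ m.
By Kepler's third law T = 2π√(a³/μ) = 2π × 4.218×10³ = 2.651×10⁴ s.
= 441.8 minutes.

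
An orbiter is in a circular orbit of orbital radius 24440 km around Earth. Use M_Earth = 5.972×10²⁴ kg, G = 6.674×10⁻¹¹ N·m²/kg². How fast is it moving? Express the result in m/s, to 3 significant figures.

μ = GM = 6.674×10⁻¹¹ × 5.972×10²⁴ = 3.986×10¹⁴ m³/s².
r = 24440 km = 2.444×10⁷ m.
For a circular orbit v = √(μ/r) = √(3.986×10¹⁴ / 2.444×10⁷) = √(1.631×10⁷) = 4038 m/s.

v ≈ 4040 m/s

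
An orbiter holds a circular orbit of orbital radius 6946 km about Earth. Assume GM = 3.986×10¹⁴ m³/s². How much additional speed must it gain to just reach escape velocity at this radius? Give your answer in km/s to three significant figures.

Δv ≈ 3.14 km/s

r = 6946 km = 6.946×10⁶ m.
Circular speed v_c = √(μ/r) = 7575 m/s.
Escape speed v_esc = √(2μ/r) = √2 × v_c = 10710 m/s.
Δv = v_esc − v_c = 3138 m/s = 3.138 km/s.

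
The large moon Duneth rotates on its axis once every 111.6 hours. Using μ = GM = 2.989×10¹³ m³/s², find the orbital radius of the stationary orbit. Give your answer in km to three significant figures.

r_sync ≈ 49600 km

T = 111.6 hours = 4.018×10⁵ s.
A synchronous orbit has period T, so by Kepler's third law a = (μT²/4π²)^(1/3).
μT²/4π² = 2.989×10¹³ × (4.018×10⁵)² / 39.48 = 1.222×10²³ m³.
a = 4.962×10⁷ m = 49625 km.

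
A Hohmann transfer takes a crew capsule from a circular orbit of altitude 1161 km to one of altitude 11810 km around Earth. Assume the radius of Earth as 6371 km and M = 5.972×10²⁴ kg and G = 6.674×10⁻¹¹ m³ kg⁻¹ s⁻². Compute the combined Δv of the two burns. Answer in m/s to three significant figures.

μ = GM = 6.674×10⁻¹¹ × 5.972×10²⁴ = 3.986×10¹⁴ m³/s².
r₁ = 6371 + 1161 = 7532.0 km = 7.5320×10⁶ m.
r₂ = 6371 + 11810 = 18181 km = 1.8181×10⁷ m.
Transfer ellipse a_t = (r₁ + r₂)/2 = 1.286×10⁷ m.
At r₁: circular v_c1 = √(μ/r₁) = 7274 m/s; transfer-perigee v_p = √[μ(2/r₁ − 1/a_t)] = 8651 m/s.
Δv₁ = v_p − v_c1 = 1376 m/s.
At r₂: circular v_c2 = √(μ/r₂) = 4682 m/s; transfer-apogee v_a = √[μ(2/r₂ − 1/a_t)] = 3584 m/s.
Δv₂ = v_c2 − v_a = 1098 m/s.
Total Δv = Δv₁ + Δv₂ = 2475 m/s.

Δv_total ≈ 2470 m/s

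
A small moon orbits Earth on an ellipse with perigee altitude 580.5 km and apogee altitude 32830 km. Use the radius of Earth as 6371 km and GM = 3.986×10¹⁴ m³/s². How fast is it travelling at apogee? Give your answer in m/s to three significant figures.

v ≈ 1750 m/s

r_p = 6371 + 580.5 = 6951.5 km = 6.9515×10⁶ m.
r_a = 6371 + 32830 = 39201 km = 3.9201×10⁷ m.
Semi-major axis a = (r_p + r_a)/2 = 23076 km = 2.308×10⁷ m.
Vis-viva: v² = μ(2/r − 1/a) = 3.986×10¹⁴ × (5.102×10⁻⁸ − 4.333×10⁻⁸) = 3.063×10⁶ m²/s².
v = 1750 m/s.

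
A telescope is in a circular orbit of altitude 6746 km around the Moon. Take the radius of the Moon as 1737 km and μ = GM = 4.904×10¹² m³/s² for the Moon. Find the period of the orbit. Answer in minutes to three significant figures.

r = 1737 + 6746 = 8483.0 km = 8.4830×10⁶ m.
Kepler's third law: T = 2π√(r³/μ) = 2π√((8.483×10⁶)³ / 4.904×10¹²).
r³/μ = 1.245×10⁸ s², so T = 2π × 1.116×10⁴ = 7.010×10⁴ s.
Converting: 7.010×10⁴ s ÷ 60.00 = 1168 minutes.

T ≈ 1170 minutes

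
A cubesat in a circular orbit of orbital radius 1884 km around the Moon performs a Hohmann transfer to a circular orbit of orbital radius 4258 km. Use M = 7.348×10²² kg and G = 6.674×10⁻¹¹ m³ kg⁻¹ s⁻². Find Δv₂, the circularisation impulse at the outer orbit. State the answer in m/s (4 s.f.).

μ = GM = 6.674×10⁻¹¹ × 7.348×10²² = 4.904×10¹² m³/s².
r₁ = 1884 km = 1.884×10⁶ m.
r₂ = 4258 km = 4.258×10⁶ m.
Transfer ellipse a_t = (r₁ + r₂)/2 = 3.071×10⁶ m.
At r₁: circular v_c1 = √(μ/r₁) = 1613 m/s; transfer-perilune v_p = √[μ(2/r₁ − 1/a_t)] = 1900 m/s.
At r₂: circular v_c2 = √(μ/r₂) = 1073 m/s; transfer-apolune v_a = √[μ(2/r₂ − 1/a_t)] = 840.6 m/s.
Δv₂ = v_c2 − v_a = 232.6 m/s.

Δv ≈ 232.6 m/s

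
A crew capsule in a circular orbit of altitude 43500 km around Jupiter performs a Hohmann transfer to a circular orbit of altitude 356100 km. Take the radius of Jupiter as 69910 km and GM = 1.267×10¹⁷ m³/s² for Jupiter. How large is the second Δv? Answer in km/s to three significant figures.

r₁ = 69910 + 43500 = 113410 km = 1.1341×10⁸ m.
r₂ = 69910 + 356100 = 426010 km = 4.2601×10⁸ m.
Transfer ellipse a_t = (r₁ + r₂)/2 = 2.697×10⁸ m.
At r₁: circular v_c1 = √(μ/r₁) = 33420 m/s; transfer-perijove v_p = √[μ(2/r₁ − 1/a_t)] = 42010 m/s.
At r₂: circular v_c2 = √(μ/r₂) = 17250 m/s; transfer-apojove v_a = √[μ(2/r₂ − 1/a_t)] = 11180 m/s.
Δv₂ = v_c2 − v_a = 6063 m/s.
= 6.063 km/s.

Δv ≈ 6.06 km/s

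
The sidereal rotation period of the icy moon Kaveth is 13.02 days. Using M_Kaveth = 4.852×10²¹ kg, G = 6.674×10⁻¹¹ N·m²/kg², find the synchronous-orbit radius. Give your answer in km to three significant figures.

r_sync ≈ 21800 km

μ = GM = 6.674×10⁻¹¹ × 4.852×10²¹ = 3.238×10¹¹ m³/s².
T = 13.02 days = 1.125×10⁶ s.
A synchronous orbit has period T, so by Kepler's third law a = (μT²/4π²)^(1/3).
μT²/4π² = 3.238×10¹¹ × (1.125×10⁶)² / 39.48 = 1.038×10²² m³.
a = 2.181×10⁷ m = 21814 km.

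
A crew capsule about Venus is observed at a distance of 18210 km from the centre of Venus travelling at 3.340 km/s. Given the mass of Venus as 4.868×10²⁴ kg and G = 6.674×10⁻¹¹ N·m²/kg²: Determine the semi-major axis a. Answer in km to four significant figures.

μ = GM = 6.674×10⁻¹¹ × 4.868×10²⁴ = 3.249×10¹⁴ m³/s².
r = 1.821×10⁷ m.
Specific orbital energy ε = v²/2 − μ/r = (3340)²/2 − 3.249×10¹⁴/1.821×10⁷ = -1.226×10⁷ J/kg.
Since ε = −μ/(2a), a = −μ/(2ε) = 1.325×10⁷ m = 13246 km.

a ≈ 13250 km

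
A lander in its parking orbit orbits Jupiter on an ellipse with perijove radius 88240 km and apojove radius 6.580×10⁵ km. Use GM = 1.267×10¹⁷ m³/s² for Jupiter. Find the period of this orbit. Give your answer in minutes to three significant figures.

Semi-major axis a = (r_p + r_a)/2 = (88240 + 6.5800×10⁵)/2 = 3.7312×10⁵ km = 3.731×10⁸ m.
By Kepler's third law T = 2π√(a³/μ) = 2π × 2.025×10⁴ = 1.272×10⁵ s.
= 2120 minutes.

T ≈ 2120 minutes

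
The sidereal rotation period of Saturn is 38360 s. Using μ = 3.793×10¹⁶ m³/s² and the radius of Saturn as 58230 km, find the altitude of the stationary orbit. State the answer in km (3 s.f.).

A synchronous orbit has period T, so by Kepler's third law a = (μT²/4π²)^(1/3).
μT²/4π² = 3.793×10¹⁶ × (3.836×10⁴)² / 39.48 = 1.414×10²⁴ m³.
a = 1.122×10⁸ m = 1.1223×10⁵ km.
Altitude h = a − R = 1.1223×10⁵ − 58230 = 54005 km.

h_sync ≈ 54000 km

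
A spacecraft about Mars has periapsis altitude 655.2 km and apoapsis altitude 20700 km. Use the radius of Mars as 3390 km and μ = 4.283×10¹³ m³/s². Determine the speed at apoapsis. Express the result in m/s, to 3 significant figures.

v ≈ 715 m/s

r_p = 3390 + 655.2 = 4045.2 km = 4.0452×10⁶ m.
r_a = 3390 + 20700 = 24090 km = 2.4090×10⁷ m.
Semi-major axis a = (r_p + r_a)/2 = 14068 km = 1.407×10⁷ m.
Vis-viva: v² = μ(2/r − 1/a) = 4.283×10¹³ × (8.302×10⁻⁸ − 7.109×10⁻⁸) = 5.112×10⁵ m²/s².
v = 715.0 m/s.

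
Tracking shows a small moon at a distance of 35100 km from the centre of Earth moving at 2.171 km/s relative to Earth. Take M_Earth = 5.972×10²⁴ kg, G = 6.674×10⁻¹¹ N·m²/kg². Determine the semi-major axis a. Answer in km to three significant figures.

a ≈ 22100 km

μ = GM = 6.674×10⁻¹¹ × 5.972×10²⁴ = 3.986×10¹⁴ m³/s².
r = 3.510×10⁷ m.
Vis-viva rearranged: 1/a = 2/r − v²/μ = 5.698×10⁻⁸ − 1.183×10⁻⁸ = 4.515×10⁻⁸ m⁻¹.
a = 2.215×10⁷ m = 22146 km.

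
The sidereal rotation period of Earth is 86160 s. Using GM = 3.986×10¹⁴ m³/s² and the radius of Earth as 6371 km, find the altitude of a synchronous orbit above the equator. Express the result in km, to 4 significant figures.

h_sync ≈ 35790 km

A synchronous orbit has period T, so by Kepler's third law a = (μT²/4π²)^(1/3).
μT²/4π² = 3.986×10¹⁴ × (8.616×10⁴)² / 39.48 = 7.495×10²² m³.
a = 4.216×10⁷ m = 42163 km.
Altitude h = a − R = 42163 − 6371 = 35792 km.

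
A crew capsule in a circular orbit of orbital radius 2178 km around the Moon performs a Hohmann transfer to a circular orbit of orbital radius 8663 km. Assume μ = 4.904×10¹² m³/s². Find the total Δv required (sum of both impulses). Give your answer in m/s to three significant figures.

Δv_total ≈ 672 m/s

r₁ = 2178 km = 2.178×10⁶ m.
r₂ = 8663 km = 8.663×10⁶ m.
Transfer ellipse a_t = (r₁ + r₂)/2 = 5.420×10⁶ m.
At r₁: circular v_c1 = √(μ/r₁) = 1501 m/s; transfer-perilune v_p = √[μ(2/r₁ − 1/a_t)] = 1897 m/s.
Δv₁ = v_p − v_c1 = 396.4 m/s.
At r₂: circular v_c2 = √(μ/r₂) = 752.4 m/s; transfer-apolune v_a = √[μ(2/r₂ − 1/a_t)] = 476.9 m/s.
Δv₂ = v_c2 − v_a = 275.5 m/s.
Total Δv = Δv₁ + Δv₂ = 671.9 m/s.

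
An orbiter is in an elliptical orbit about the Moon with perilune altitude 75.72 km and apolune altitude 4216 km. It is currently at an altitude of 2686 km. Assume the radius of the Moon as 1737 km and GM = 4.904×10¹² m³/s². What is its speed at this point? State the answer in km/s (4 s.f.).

v ≈ 0.977 km/s

r_p = 1737 + 75.72 = 1812.7 km = 1.8127×10⁶ m.
r_a = 1737 + 4216 = 5953.0 km = 5.9530×10⁶ m.
r = 1737 + 2686 = 4423.0 km = 4.423×10⁶ m.
Semi-major axis a = (r_p + r_a)/2 = 3882.9 km = 3.883×10⁶ m.
Vis-viva: v² = μ(2/r − 1/a) = 4.904×10¹² × (4.522×10⁻⁷ − 2.575×10⁻⁷) = 9.545×10⁵ m²/s².
v = 977.0 m/s = 0.977 km/s.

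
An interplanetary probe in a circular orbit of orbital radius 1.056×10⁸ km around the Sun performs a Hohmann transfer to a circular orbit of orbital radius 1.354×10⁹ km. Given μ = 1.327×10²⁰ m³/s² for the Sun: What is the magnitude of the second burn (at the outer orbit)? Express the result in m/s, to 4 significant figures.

Δv ≈ 6134 m/s

r₁ = 1.056×10⁸ km = 1.056×10¹¹ m.
r₂ = 1.354×10⁹ km = 1.354×10¹² m.
Transfer ellipse a_t = (r₁ + r₂)/2 = 7.298×10¹¹ m.
At r₁: circular v_c1 = √(μ/r₁) = 35450 m/s; transfer-perihelion v_p = √[μ(2/r₁ − 1/a_t)] = 48280 m/s.
At r₂: circular v_c2 = √(μ/r₂) = 9900 m/s; transfer-aphelion v_a = √[μ(2/r₂ − 1/a_t)] = 3766 m/s.
Δv₂ = v_c2 − v_a = 6134 m/s.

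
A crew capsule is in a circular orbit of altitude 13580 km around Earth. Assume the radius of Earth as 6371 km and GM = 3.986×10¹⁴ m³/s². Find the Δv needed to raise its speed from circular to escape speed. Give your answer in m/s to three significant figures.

Δv ≈ 1850 m/s

r = 6371 + 13580 = 19951 km = 1.9951×10⁷ m.
Circular speed v_c = √(μ/r) = 4470 m/s.
Escape speed v_esc = √(2μ/r) = √2 × v_c = 6321 m/s.
Δv = v_esc − v_c = 1851 m/s.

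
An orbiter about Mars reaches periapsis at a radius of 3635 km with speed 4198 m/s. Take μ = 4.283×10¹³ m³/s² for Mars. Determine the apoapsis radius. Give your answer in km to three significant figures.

apoapsis radius ≈ 10800 km

r_p = 3.635×10⁶ m.
Specific energy ε = v²/2 − μ/r = -2.971×10⁶ J/kg, so a = −μ/(2ε) = 7.208×10⁶ m.
The apsides satisfy r_p + r_a = 2a, so the apoapsis radius is 2a − r_p = 1.078×10⁷ m = 10781 km.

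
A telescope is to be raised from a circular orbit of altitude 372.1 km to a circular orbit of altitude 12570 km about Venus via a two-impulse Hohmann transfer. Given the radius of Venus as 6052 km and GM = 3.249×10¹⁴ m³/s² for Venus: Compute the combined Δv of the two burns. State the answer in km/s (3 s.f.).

Δv_total ≈ 2.75 km/s

r₁ = 6052 + 372.1 = 6424.1 km = 6.4241×10⁶ m.
r₂ = 6052 + 12570 = 18622 km = 1.8622×10⁷ m.
Transfer ellipse a_t = (r₁ + r₂)/2 = 1.252×10⁷ m.
At r₁: circular v_c1 = √(μ/r₁) = 7112 m/s; transfer-periapsis v_p = √[μ(2/r₁ − 1/a_t)] = 8672 m/s.
Δv₁ = v_p − v_c1 = 1561 m/s.
At r₂: circular v_c2 = √(μ/r₂) = 4177 m/s; transfer-apoapsis v_a = √[μ(2/r₂ − 1/a_t)] = 2992 m/s.
Δv₂ = v_c2 − v_a = 1185 m/s.
Total Δv = Δv₁ + Δv₂ = 2746 m/s = 2.746 km/s.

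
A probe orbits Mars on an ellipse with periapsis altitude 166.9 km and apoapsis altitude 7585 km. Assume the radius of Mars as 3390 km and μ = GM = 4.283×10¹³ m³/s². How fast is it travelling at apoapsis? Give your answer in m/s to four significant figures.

r_p = 3390 + 166.9 = 3556.9 km = 3.5569×10⁶ m.
r_a = 3390 + 7585 = 10975 km = 1.0975×10⁷ m.
Semi-major axis a = (r_p + r_a)/2 = 7265.9 km = 7.266×10⁶ m.
Vis-viva: v² = μ(2/r − 1/a) = 4.283×10¹³ × (1.822×10⁻⁷ − 1.376×10⁻⁷) = 1.910×10⁶ m²/s².
v = 1382 m/s.

v ≈ 1382 m/s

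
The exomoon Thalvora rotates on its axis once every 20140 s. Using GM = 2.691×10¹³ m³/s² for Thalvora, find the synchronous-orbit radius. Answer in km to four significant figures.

r_sync ≈ 6515 km

A synchronous orbit has period T, so by Kepler's third law a = (μT²/4π²)^(1/3).
μT²/4π² = 2.691×10¹³ × (2.014×10⁴)² / 39.48 = 2.765×10²⁰ m³.
a = 6.515×10⁶ m = 6514.6 km.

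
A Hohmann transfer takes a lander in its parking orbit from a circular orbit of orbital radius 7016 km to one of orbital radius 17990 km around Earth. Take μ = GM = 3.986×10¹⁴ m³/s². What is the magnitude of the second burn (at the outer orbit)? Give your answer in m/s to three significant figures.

r₁ = 7016 km = 7.016×10⁶ m.
r₂ = 17990 km = 1.799×10⁷ m.
Transfer ellipse a_t = (r₁ + r₂)/2 = 1.250×10⁷ m.
At r₁: circular v_c1 = √(μ/r₁) = 7537 m/s; transfer-perigee v_p = √[μ(2/r₁ − 1/a_t)] = 9041 m/s.
At r₂: circular v_c2 = √(μ/r₂) = 4707 m/s; transfer-apogee v_a = √[μ(2/r₂ − 1/a_t)] = 3526 m/s.
Δv₂ = v_c2 − v_a = 1181 m/s.

Δv ≈ 1180 m/s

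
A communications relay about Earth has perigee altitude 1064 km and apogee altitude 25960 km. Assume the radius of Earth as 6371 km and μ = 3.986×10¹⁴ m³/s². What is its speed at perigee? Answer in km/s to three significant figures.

r_p = 6371 + 1064 = 7435.0 km = 7.4350×10⁶ m.
r_a = 6371 + 25960 = 32331 km = 3.2331×10⁷ m.
Semi-major axis a = (r_p + r_a)/2 = 19883 km = 1.988×10⁷ m.
Vis-viva: v² = μ(2/r − 1/a) = 3.986×10¹⁴ × (2.690×10⁻⁷ − 5.029×10⁻⁸) = 8.718×10⁷ m²/s².
v = 9337 m/s = 9.337 km/s.

v ≈ 9.34 km/s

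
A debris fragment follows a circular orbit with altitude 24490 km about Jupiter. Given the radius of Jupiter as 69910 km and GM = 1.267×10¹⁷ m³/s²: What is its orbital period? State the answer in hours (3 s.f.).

T ≈ 4.50 hours

r = 69910 + 24490 = 94400 km = 9.4400×10⁷ m.
Kepler's third law: T = 2π√(r³/μ) = 2π√((9.440×10⁷)³ / 1.267×10¹⁷).
r³/μ = 6.640×10⁶ s², so T = 2π × 2.577×10³ = 1.619×10⁴ s.
Converting: 1.619×10⁴ s ÷ 3600 = 4.497 hours.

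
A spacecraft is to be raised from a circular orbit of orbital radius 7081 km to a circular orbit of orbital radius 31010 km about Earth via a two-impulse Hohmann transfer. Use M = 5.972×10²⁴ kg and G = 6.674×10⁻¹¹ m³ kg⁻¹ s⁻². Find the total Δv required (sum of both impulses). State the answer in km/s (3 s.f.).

Δv_total ≈ 3.47 km/s

μ = GM = 6.674×10⁻¹¹ × 5.972×10²⁴ = 3.986×10¹⁴ m³/s².
r₁ = 7081 km = 7.081×10⁶ m.
r₂ = 31010 km = 3.101×10⁷ m.
Transfer ellipse a_t = (r₁ + r₂)/2 = 1.905×10⁷ m.
At r₁: circular v_c1 = √(μ/r₁) = 7502 m/s; transfer-perigee v_p = √[μ(2/r₁ − 1/a_t)] = 9573 m/s.
Δv₁ = v_p − v_c1 = 2071 m/s.
At r₂: circular v_c2 = √(μ/r₂) = 3585 m/s; transfer-apogee v_a = √[μ(2/r₂ − 1/a_t)] = 2186 m/s.
Δv₂ = v_c2 − v_a = 1399 m/s.
Total Δv = Δv₁ + Δv₂ = 3470 m/s = 3.470 km/s.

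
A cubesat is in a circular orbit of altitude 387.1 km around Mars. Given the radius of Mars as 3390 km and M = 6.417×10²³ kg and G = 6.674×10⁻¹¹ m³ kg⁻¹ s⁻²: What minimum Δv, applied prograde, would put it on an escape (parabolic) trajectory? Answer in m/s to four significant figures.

μ = GM = 6.674×10⁻¹¹ × 6.417×10²³ = 4.283×10¹³ m³/s².
r = 3390 + 387.1 = 3777.1 km = 3.7771×10⁶ m.
Circular speed v_c = √(μ/r) = 3367 m/s.
Escape speed v_esc = √(2μ/r) = √2 × v_c = 4762 m/s.
Δv = v_esc − v_c = 1395 m/s.

Δv ≈ 1395 m/s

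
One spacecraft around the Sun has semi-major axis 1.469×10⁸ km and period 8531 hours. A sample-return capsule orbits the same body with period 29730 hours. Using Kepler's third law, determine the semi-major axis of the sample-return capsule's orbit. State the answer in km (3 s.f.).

a₂ ≈ 3.38×10⁸ km

Kepler's third law: a³ ∝ T², so a₂ = a₁ (T₂/T₁)^(2/3).
T₂/T₁ = 3.485, (T₂/T₁)^(2/3) = 2.299.
a₂ = 1.469×10⁸ × 2.299 = 3.377×10⁸ km.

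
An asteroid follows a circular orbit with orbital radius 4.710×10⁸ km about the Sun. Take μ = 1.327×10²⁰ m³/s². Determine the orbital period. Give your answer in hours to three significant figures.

r = 4.710×10⁸ km = 4.710×10¹¹ m.
Kepler's third law: T = 2π√(r³/μ) = 2π√((4.710×10¹¹)³ / 1.327×10²⁰).
r³/μ = 7.874×10¹⁴ s², so T = 2π × 2.806×10⁷ = 1.763×10⁸ s.
Converting: 1.763×10⁸ s ÷ 3600 = 48970 hours.

T ≈ 49000 hours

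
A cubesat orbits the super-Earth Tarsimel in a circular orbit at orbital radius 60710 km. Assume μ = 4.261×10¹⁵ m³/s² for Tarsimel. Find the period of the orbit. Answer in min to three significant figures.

T ≈ 759 min

r = 60710 km = 6.071×10⁷ m.
Kepler's third law: T = 2π√(r³/μ) = 2π√((6.071×10⁷)³ / 4.261×10¹⁵).
r³/μ = 5.251×10⁷ s², so T = 2π × 7.247×10³ = 4.553×10⁴ s.
Converting: 4.553×10⁴ s ÷ 60.00 = 758.9 min.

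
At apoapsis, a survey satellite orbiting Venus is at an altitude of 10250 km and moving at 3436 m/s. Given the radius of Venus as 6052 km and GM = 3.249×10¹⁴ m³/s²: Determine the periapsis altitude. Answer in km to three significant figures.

r_a = 6052 + 10250 = 16302 km = 1.630×10⁷ m.
Specific energy ε = v²/2 − μ/r = -1.403×10⁷ J/kg, so a = −μ/(2ε) = 1.158×10⁷ m.
The apsides satisfy r_p + r_a = 2a, so the periapsis radius is 2a − r_a = 6.860×10⁶ m = 6860.4 km.
Periapsis altitude = 6860.4 − 6052 = 808.44 km.

periapsis altitude ≈ 808 km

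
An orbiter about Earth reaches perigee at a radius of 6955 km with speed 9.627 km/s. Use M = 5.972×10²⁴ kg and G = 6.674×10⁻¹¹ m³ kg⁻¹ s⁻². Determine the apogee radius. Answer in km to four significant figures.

apogee radius ≈ 29390 km

μ = GM = 6.674×10⁻¹¹ × 5.972×10²⁴ = 3.986×10¹⁴ m³/s².
r_p = 6.955×10⁶ m.
Specific energy ε = v²/2 − μ/r = -1.097×10⁷ J/kg, so a = −μ/(2ε) = 1.817×10⁷ m.
The apsides satisfy r_p + r_a = 2a, so the apogee radius is 2a − r_p = 2.939×10⁷ m = 29386 km.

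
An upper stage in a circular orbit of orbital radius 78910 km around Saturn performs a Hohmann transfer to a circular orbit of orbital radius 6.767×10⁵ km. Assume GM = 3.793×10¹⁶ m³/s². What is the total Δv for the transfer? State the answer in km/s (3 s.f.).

r₁ = 78910 km = 7.891×10⁷ m.
r₂ = 6.767×10⁵ km = 6.767×10⁸ m.
Transfer ellipse a_t = (r₁ + r₂)/2 = 3.778×10⁸ m.
At r₁: circular v_c1 = √(μ/r₁) = 21920 m/s; transfer-perikrone v_p = √[μ(2/r₁ − 1/a_t)] = 29340 m/s.
Δv₁ = v_p − v_c1 = 7418 m/s.
At r₂: circular v_c2 = √(μ/r₂) = 7487 m/s; transfer-apokrone v_a = √[μ(2/r₂ − 1/a_t)] = 3422 m/s.
Δv₂ = v_c2 − v_a = 4065 m/s.
Total Δv = Δv₁ + Δv₂ = 11480 m/s = 11.48 km/s.

Δv_total ≈ 11.5 km/s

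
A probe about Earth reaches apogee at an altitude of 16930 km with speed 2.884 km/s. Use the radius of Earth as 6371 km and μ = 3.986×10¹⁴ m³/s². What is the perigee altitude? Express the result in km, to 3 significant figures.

perigee altitude ≈ 1110 km

r_a = 6371 + 16930 = 23301 km = 2.330×10⁷ m.
Specific energy ε = v²/2 − μ/r = -1.295×10⁷ J/kg, so a = −μ/(2ε) = 1.539×10⁷ m.
The apsides satisfy r_p + r_a = 2a, so the perigee radius is 2a − r_a = 7.484×10⁶ m = 7484.1 km.
Perigee altitude = 7484.1 − 6371 = 1113.1 km.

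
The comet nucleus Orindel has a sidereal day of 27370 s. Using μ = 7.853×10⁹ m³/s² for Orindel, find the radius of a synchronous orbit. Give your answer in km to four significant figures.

A synchronous orbit has period T, so by Kepler's third law a = (μT²/4π²)^(1/3).
μT²/4π² = 7.853×10⁹ × (2.737×10⁴)² / 39.48 = 1.490×10¹⁷ m³.
a = 5.302×10⁵ m = 530.16 km.

r_sync ≈ 530.2 km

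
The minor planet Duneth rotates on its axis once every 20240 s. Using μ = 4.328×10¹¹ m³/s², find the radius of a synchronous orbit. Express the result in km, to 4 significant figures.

r_sync ≈ 1650 km

A synchronous orbit has period T, so by Kepler's third law a = (μT²/4π²)^(1/3).
μT²/4π² = 4.328×10¹¹ × (2.024×10⁴)² / 39.48 = 4.491×10¹⁸ m³.
a = 1.650×10⁶ m = 1649.9 km.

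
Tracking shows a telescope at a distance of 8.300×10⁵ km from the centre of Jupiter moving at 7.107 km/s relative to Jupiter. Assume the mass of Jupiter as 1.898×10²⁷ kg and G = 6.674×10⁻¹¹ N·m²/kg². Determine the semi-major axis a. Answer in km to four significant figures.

a ≈ 4.973×10⁵ km

μ = GM = 6.674×10⁻¹¹ × 1.898×10²⁷ = 1.267×10¹⁷ m³/s².
r = 8.300×10⁸ m.
Specific orbital energy ε = v²/2 − μ/r = (7107)²/2 − 1.267×10¹⁷/8.300×10⁸ = -1.274×10⁸ J/kg.
Since ε = −μ/(2a), a = −μ/(2ε) = 4.973×10⁸ m = 4.9729×10⁵ km.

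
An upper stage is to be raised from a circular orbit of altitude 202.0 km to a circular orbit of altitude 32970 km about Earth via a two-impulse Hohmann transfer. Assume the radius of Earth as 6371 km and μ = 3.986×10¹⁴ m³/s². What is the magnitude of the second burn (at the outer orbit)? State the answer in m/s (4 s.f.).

Δv ≈ 1480 m/s

r₁ = 6371 + 202.0 = 6573.0 km = 6.5730×10⁶ m.
r₂ = 6371 + 32970 = 39341 km = 3.9341×10⁷ m.
Transfer ellipse a_t = (r₁ + r₂)/2 = 2.296×10⁷ m.
At r₁: circular v_c1 = √(μ/r₁) = 7787 m/s; transfer-perigee v_p = √[μ(2/r₁ − 1/a_t)] = 10190 m/s.
At r₂: circular v_c2 = √(μ/r₂) = 3183 m/s; transfer-apogee v_a = √[μ(2/r₂ − 1/a_t)] = 1703 m/s.
Δv₂ = v_c2 − v_a = 1480 m/s.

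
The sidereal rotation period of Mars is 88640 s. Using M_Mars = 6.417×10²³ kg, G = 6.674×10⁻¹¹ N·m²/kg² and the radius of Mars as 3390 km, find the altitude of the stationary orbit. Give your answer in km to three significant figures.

h_sync ≈ 17000 km

μ = GM = 6.674×10⁻¹¹ × 6.417×10²³ = 4.283×10¹³ m³/s².
A synchronous orbit has period T, so by Kepler's third law a = (μT²/4π²)^(1/3).
μT²/4π² = 4.283×10¹³ × (8.864×10⁴)² / 39.48 = 8.524×10²¹ m³.
a = 2.043×10⁷ m = 20427 km.
Altitude h = a − R = 20427 − 3390 = 17037 km.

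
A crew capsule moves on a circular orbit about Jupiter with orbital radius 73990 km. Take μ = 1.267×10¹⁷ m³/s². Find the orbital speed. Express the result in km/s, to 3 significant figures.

r = 73990 km = 7.399×10⁷ m.
For a circular orbit v = √(μ/r) = √(1.267×10¹⁷ / 7.399×10⁷) = √(1.712×10⁹) = 41380 m/s.
That is 41.38 km/s.

v ≈ 41.4 km/s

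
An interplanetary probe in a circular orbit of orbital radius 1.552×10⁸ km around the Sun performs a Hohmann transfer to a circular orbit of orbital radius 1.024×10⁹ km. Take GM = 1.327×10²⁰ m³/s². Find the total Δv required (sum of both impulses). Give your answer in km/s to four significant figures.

r₁ = 1.552×10⁸ km = 1.552×10¹¹ m.
r₂ = 1.024×10⁹ km = 1.024×10¹² m.
Transfer ellipse a_t = (r₁ + r₂)/2 = 5.896×10¹¹ m.
At r₁: circular v_c1 = √(μ/r₁) = 29240 m/s; transfer-perihelion v_p = √[μ(2/r₁ − 1/a_t)] = 38540 m/s.
Δv₁ = v_p − v_c1 = 9295 m/s.
At r₂: circular v_c2 = √(μ/r₂) = 11380 m/s; transfer-aphelion v_a = √[μ(2/r₂ − 1/a_t)] = 5841 m/s.
Δv₂ = v_c2 − v_a = 5543 m/s.
Total Δv = Δv₁ + Δv₂ = 14840 m/s = 14.84 km/s.

Δv_total ≈ 14.84 km/s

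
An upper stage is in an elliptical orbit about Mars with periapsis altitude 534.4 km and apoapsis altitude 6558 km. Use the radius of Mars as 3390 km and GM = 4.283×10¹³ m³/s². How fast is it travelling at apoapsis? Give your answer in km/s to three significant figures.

v ≈ 1.56 km/s

r_p = 3390 + 534.4 = 3924.4 km = 3.9244×10⁶ m.
r_a = 3390 + 6558 = 9948.0 km = 9.9480×10⁶ m.
Semi-major axis a = (r_p + r_a)/2 = 6936.2 km = 6.936×10⁶ m.
Vis-viva: v² = μ(2/r − 1/a) = 4.283×10¹³ × (2.010×10⁻⁷ − 1.442×10⁻⁷) = 2.436×10⁶ m²/s².
v = 1561 m/s = 1.561 km/s.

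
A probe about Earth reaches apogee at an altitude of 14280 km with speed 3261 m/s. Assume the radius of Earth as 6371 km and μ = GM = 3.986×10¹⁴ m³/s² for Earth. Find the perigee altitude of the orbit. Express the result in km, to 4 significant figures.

perigee altitude ≈ 1481 km

r_a = 6371 + 14280 = 20651 km = 2.065×10⁷ m.
Specific energy ε = v²/2 − μ/r = -1.398×10⁷ J/kg, so a = −μ/(2ε) = 1.425×10⁷ m.
The apsides satisfy r_p + r_a = 2a, so the perigee radius is 2a − r_a = 7.852×10⁶ m = 7851.6 km.
Perigee altitude = 7851.6 − 6371 = 1480.6 km.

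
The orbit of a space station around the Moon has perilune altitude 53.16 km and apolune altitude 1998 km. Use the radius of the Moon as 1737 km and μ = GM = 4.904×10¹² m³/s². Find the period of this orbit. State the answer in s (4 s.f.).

T ≈ 13030 s

r_p = 1737 + 53.16 = 1790.2 km = 1.7902×10⁶ m.
r_a = 1737 + 1998 = 3735.0 km = 3.7350×10⁶ m.
Semi-major axis a = (r_p + r_a)/2 = (1790.2 + 3735.0)/2 = 2762.6 km = 2.763×10⁶ m.
By Kepler's third law T = 2π√(a³/μ) = 2π × 2.073×10³ = 1.303×10⁴ s.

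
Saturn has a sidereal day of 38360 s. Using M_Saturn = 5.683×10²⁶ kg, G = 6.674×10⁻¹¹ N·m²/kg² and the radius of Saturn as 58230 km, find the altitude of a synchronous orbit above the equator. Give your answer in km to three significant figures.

h_sync ≈ 54000 km

μ = GM = 6.674×10⁻¹¹ × 5.683×10²⁶ = 3.793×10¹⁶ m³/s².
A synchronous orbit has period T, so by Kepler's third law a = (μT²/4π²)^(1/3).
μT²/4π² = 3.793×10¹⁶ × (3.836×10⁴)² / 39.48 = 1.414×10²⁴ m³.
a = 1.122×10⁸ m = 1.1223×10⁵ km.
Altitude h = a − R = 1.1223×10⁵ − 58230 = 54003 km.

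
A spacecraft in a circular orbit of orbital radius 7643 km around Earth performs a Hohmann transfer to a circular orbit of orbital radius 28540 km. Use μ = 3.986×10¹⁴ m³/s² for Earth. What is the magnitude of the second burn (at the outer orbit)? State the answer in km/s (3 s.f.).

Δv ≈ 1.31 km/s

r₁ = 7643 km = 7.643×10⁶ m.
r₂ = 28540 km = 2.854×10⁷ m.
Transfer ellipse a_t = (r₁ + r₂)/2 = 1.809×10⁷ m.
At r₁: circular v_c1 = √(μ/r₁) = 7222 m/s; transfer-perigee v_p = √[μ(2/r₁ − 1/a_t)] = 9070 m/s.
At r₂: circular v_c2 = √(μ/r₂) = 3737 m/s; transfer-apogee v_a = √[μ(2/r₂ − 1/a_t)] = 2429 m/s.
Δv₂ = v_c2 − v_a = 1308 m/s.
= 1.308 km/s.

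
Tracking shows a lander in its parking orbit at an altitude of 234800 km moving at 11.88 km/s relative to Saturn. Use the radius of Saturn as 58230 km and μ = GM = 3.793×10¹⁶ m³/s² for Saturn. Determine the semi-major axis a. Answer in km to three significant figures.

r = 58230 + 234800 = 2.9303×10⁵ km = 2.930×10⁸ m.
Specific orbital energy ε = v²/2 − μ/r = (11880)²/2 − 3.793×10¹⁶/2.930×10⁸ = -5.887×10⁷ J/kg.
Since ε = −μ/(2a), a = −μ/(2ε) = 3.221×10⁸ m = 3.2213×10⁵ km.

a ≈ 3.22×10⁵ km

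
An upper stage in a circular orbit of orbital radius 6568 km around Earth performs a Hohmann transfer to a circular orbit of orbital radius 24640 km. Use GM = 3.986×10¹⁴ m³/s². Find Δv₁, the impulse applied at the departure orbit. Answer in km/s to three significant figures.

r₁ = 6568 km = 6.568×10⁶ m.
r₂ = 24640 km = 2.464×10⁷ m.
Transfer ellipse a_t = (r₁ + r₂)/2 = 1.560×10⁷ m.
At r₁: circular v_c1 = √(μ/r₁) = 7790 m/s; transfer-perigee v_p = √[μ(2/r₁ − 1/a_t)] = 9789 m/s.
Δv₁ = v_p − v_c1 = 1999 m/s.
= 1.999 km/s.

Δv ≈ 2.00 km/s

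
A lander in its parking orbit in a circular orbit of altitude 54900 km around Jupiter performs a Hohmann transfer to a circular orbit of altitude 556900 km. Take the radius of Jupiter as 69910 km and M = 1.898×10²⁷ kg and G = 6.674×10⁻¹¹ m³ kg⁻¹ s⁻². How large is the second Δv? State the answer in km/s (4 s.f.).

μ = GM = 6.674×10⁻¹¹ × 1.898×10²⁷ = 1.267×10¹⁷ m³/s².
r₁ = 69910 + 54900 = 124810 km = 1.2481×10⁸ m.
r₂ = 69910 + 556900 = 626810 km = 6.2681×10⁸ m.
Transfer ellipse a_t = (r₁ + r₂)/2 = 3.758×10⁸ m.
At r₁: circular v_c1 = √(μ/r₁) = 31860 m/s; transfer-perijove v_p = √[μ(2/r₁ − 1/a_t)] = 41140 m/s.
At r₂: circular v_c2 = √(μ/r₂) = 14220 m/s; transfer-apojove v_a = √[μ(2/r₂ − 1/a_t)] = 8192 m/s.
Δv₂ = v_c2 − v_a = 6023 m/s.
= 6.023 km/s.

Δv ≈ 6.023 km/s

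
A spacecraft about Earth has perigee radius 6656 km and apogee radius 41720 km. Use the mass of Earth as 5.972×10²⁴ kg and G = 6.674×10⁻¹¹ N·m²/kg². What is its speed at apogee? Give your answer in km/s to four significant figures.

μ = GM = 6.674×10⁻¹¹ × 5.972×10²⁴ = 3.986×10¹⁴ m³/s².
Semi-major axis a = (r_p + r_a)/2 = 24188 km = 2.419×10⁷ m.
Vis-viva: v² = μ(2/r − 1/a) = 3.986×10¹⁴ × (4.794×10⁻⁸ − 4.134×10⁻⁸) = 2.629×10⁶ m²/s².
v = 1621 m/s = 1.621 km/s.

v ≈ 1.621 km/s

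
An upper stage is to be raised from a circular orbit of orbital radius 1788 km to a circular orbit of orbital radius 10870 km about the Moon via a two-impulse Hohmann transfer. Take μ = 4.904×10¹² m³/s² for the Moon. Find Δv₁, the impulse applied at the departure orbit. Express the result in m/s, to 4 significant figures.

r₁ = 1788 km = 1.788×10⁶ m.
r₂ = 10870 km = 1.087×10⁷ m.
Transfer ellipse a_t = (r₁ + r₂)/2 = 6.329×10⁶ m.
At r₁: circular v_c1 = √(μ/r₁) = 1656 m/s; transfer-perilune v_p = √[μ(2/r₁ − 1/a_t)] = 2170 m/s.
Δv₁ = v_p − v_c1 = 514.3 m/s.

Δv ≈ 514.3 m/s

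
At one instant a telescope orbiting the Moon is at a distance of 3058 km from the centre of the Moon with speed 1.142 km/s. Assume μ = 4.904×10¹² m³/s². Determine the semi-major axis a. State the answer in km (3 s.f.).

r = 3.058×10⁶ m.
Vis-viva rearranged: 1/a = 2/r − v²/μ = 6.540×10⁻⁷ − 2.659×10⁻⁷ = 3.881×10⁻⁷ m⁻¹.
a = 2.577×10⁶ m = 2576.8 km.

a ≈ 2580 km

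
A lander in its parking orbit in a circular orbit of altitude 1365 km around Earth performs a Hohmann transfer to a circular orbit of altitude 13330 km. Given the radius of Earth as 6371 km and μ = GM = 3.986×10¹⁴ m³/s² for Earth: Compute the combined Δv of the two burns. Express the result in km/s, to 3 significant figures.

r₁ = 6371 + 1365 = 7736.0 km = 7.7360×10⁶ m.
r₂ = 6371 + 13330 = 19701 km = 1.9701×10⁷ m.
Transfer ellipse a_t = (r₁ + r₂)/2 = 1.372×10⁷ m.
At r₁: circular v_c1 = √(μ/r₁) = 7178 m/s; transfer-perigee v_p = √[μ(2/r₁ − 1/a_t)] = 8602 m/s.
Δv₁ = v_p − v_c1 = 1424 m/s.
At r₂: circular v_c2 = √(μ/r₂) = 4498 m/s; transfer-apogee v_a = √[μ(2/r₂ − 1/a_t)] = 3378 m/s.
Δv₂ = v_c2 − v_a = 1120 m/s.
Total Δv = Δv₁ + Δv₂ = 2544 m/s = 2.544 km/s.

Δv_total ≈ 2.54 km/s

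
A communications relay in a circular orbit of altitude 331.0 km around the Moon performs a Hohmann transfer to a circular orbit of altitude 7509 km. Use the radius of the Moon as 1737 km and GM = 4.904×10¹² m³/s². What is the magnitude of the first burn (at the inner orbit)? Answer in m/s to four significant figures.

r₁ = 1737 + 331.0 = 2068.0 km = 2.0680×10⁶ m.
r₂ = 1737 + 7509 = 9246.0 km = 9.2460×10⁶ m.
Transfer ellipse a_t = (r₁ + r₂)/2 = 5.657×10⁶ m.
At r₁: circular v_c1 = √(μ/r₁) = 1540 m/s; transfer-perilune v_p = √[μ(2/r₁ − 1/a_t)] = 1969 m/s.
Δv₁ = v_p − v_c1 = 428.8 m/s.

Δv ≈ 428.8 m/s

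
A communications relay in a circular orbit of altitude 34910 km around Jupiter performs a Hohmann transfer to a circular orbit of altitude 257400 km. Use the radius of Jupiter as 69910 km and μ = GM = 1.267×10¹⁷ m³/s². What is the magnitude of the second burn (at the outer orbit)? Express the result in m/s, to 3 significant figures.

r₁ = 69910 + 34910 = 104820 km = 1.0482×10⁸ m.
r₂ = 69910 + 257400 = 327310 km = 3.2731×10⁸ m.
Transfer ellipse a_t = (r₁ + r₂)/2 = 2.161×10⁸ m.
At r₁: circular v_c1 = √(μ/r₁) = 34770 m/s; transfer-perijove v_p = √[μ(2/r₁ − 1/a_t)] = 42790 m/s.
At r₂: circular v_c2 = √(μ/r₂) = 19670 m/s; transfer-apojove v_a = √[μ(2/r₂ − 1/a_t)] = 13700 m/s.
Δv₂ = v_c2 − v_a = 5971 m/s.

Δv ≈ 5970 m/s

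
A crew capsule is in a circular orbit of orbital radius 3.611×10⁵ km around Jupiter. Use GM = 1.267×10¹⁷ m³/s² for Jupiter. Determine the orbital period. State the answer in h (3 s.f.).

T ≈ 33.6 h

r = 3.611×10⁵ km = 3.611×10⁸ m.
Kepler's third law: T = 2π√(r³/μ) = 2π√((3.611×10⁸)³ / 1.267×10¹⁷).
r³/μ = 3.716×10⁸ s², so T = 2π × 1.928×10⁴ = 1.211×10⁵ s.
Converting: 1.211×10⁵ s ÷ 3600 = 33.65 h.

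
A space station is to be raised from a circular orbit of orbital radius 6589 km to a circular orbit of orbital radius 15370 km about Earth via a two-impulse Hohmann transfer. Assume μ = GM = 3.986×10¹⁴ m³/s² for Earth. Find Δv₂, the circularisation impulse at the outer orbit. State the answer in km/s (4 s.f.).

Δv ≈ 1.147 km/s

r₁ = 6589 km = 6.589×10⁶ m.
r₂ = 15370 km = 1.537×10⁷ m.
Transfer ellipse a_t = (r₁ + r₂)/2 = 1.098×10⁷ m.
At r₁: circular v_c1 = √(μ/r₁) = 7778 m/s; transfer-perigee v_p = √[μ(2/r₁ − 1/a_t)] = 9202 m/s.
At r₂: circular v_c2 = √(μ/r₂) = 5093 m/s; transfer-apogee v_a = √[μ(2/r₂ − 1/a_t)] = 3945 m/s.
Δv₂ = v_c2 − v_a = 1147 m/s.
= 1.147 km/s.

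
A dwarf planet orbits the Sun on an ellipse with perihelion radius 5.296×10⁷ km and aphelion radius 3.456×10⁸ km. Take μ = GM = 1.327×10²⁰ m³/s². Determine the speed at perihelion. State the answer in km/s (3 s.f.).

v ≈ 65.9 km/s

Semi-major axis a = (r_p + r_a)/2 = 1.9928×10⁸ km = 1.993×10¹¹ m.
Vis-viva: v² = μ(2/r − 1/a) = 1.327×10²⁰ × (3.776×10⁻¹¹ − 5.018×10⁻¹²) = 4.345×10⁹ m²/s².
v = 65920 m/s = 65.92 km/s.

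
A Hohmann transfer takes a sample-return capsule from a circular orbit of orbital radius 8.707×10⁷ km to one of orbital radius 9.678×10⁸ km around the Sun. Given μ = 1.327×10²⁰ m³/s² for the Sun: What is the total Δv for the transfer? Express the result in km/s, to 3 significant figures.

r₁ = 8.707×10⁷ km = 8.707×10¹⁰ m.
r₂ = 9.678×10⁸ km = 9.678×10¹¹ m.
Transfer ellipse a_t = (r₁ + r₂)/2 = 5.274×10¹¹ m.
At r₁: circular v_c1 = √(μ/r₁) = 39040 m/s; transfer-perihelion v_p = √[μ(2/r₁ − 1/a_t)] = 52880 m/s.
Δv₁ = v_p − v_c1 = 13840 m/s.
At r₂: circular v_c2 = √(μ/r₂) = 11710 m/s; transfer-aphelion v_a = √[μ(2/r₂ − 1/a_t)] = 4758 m/s.
Δv₂ = v_c2 − v_a = 6952 m/s.
Total Δv = Δv₁ + Δv₂ = 20790 m/s = 20.79 km/s.

Δv_total ≈ 20.8 km/s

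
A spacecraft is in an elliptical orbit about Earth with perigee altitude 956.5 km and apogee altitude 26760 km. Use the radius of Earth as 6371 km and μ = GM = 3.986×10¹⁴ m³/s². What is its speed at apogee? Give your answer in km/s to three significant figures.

r_p = 6371 + 956.5 = 7327.5 km = 7.3275×10⁶ m.
r_a = 6371 + 26760 = 33131 km = 3.3131×10⁷ m.
Semi-major axis a = (r_p + r_a)/2 = 20229 km = 2.023×10⁷ m.
Vis-viva: v² = μ(2/r − 1/a) = 3.986×10¹⁴ × (6.037×10⁻⁸ − 4.943×10⁻⁸) = 4.358×10⁶ m²/s².
v = 2088 m/s = 2.088 km/s.

v ≈ 2.09 km/s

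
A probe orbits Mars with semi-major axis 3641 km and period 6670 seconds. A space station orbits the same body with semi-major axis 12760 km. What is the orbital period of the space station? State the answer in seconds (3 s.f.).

Kepler's third law: T² ∝ a³, so T₂ = T₁ (a₂/a₁)^(3/2).
a₂/a₁ = 3.505, (a₂/a₁)^(3/2) = 6.561.
T₂ = 6670 × 6.561 = 43760 seconds.

T₂ ≈ 43800 seconds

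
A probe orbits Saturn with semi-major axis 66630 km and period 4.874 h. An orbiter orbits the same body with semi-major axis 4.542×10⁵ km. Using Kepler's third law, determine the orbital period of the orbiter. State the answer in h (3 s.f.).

T₂ ≈ 86.7 h

Kepler's third law: T² ∝ a³, so T₂ = T₁ (a₂/a₁)^(3/2).
a₂/a₁ = 6.817, (a₂/a₁)^(3/2) = 17.80.
T₂ = 4.874 × 17.80 = 86.75 h.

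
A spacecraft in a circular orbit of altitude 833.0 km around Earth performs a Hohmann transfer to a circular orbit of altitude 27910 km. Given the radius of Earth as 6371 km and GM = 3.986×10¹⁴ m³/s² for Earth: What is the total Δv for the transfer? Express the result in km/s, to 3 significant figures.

r₁ = 6371 + 833.0 = 7204.0 km = 7.2040×10⁶ m.
r₂ = 6371 + 27910 = 34281 km = 3.4281×10⁷ m.
Transfer ellipse a_t = (r₁ + r₂)/2 = 2.074×10⁷ m.
At r₁: circular v_c1 = √(μ/r₁) = 7438 m/s; transfer-perigee v_p = √[μ(2/r₁ − 1/a_t)] = 9563 m/s.
Δv₁ = v_p − v_c1 = 2124 m/s.
At r₂: circular v_c2 = √(μ/r₂) = 3410 m/s; transfer-apogee v_a = √[μ(2/r₂ − 1/a_t)] = 2010 m/s.
Δv₂ = v_c2 − v_a = 1400 m/s.
Total Δv = Δv₁ + Δv₂ = 3525 m/s = 3.525 km/s.

Δv_total ≈ 3.52 km/s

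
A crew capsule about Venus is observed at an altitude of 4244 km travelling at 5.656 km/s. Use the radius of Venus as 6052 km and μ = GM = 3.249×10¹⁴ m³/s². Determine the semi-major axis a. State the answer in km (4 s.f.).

r = 6052 + 4244 = 10296 km = 1.030×10⁷ m.
Vis-viva rearranged: 1/a = 2/r − v²/μ = 1.943×10⁻⁷ − 9.846×10⁻⁸ = 9.579×10⁻⁸ m⁻¹.
a = 1.044×10⁷ m = 10440 km.

a ≈ 10440 km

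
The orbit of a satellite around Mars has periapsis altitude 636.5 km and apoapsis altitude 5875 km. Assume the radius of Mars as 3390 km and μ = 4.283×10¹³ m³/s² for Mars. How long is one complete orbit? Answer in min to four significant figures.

r_p = 3390 + 636.5 = 4026.5 km = 4.0265×10⁶ m.
r_a = 3390 + 5875 = 9265.0 km = 9.2650×10⁶ m.
Semi-major axis a = (r_p + r_a)/2 = (4026.5 + 9265.0)/2 = 6645.8 km = 6.646×10⁶ m.
By Kepler's third law T = 2π√(a³/μ) = 2π × 2.618×10³ = 1.645×10⁴ s.
= 274.1 min.

T ≈ 274.1 min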